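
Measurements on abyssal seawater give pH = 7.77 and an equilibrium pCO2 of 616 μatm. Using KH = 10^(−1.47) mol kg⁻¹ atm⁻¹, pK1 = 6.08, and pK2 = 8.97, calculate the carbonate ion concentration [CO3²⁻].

[CO3²⁻] = 0.0645 mmol/kg

[CO2*] = KH · pCO2 = 10^(−1.47) × 616×10^-6 = 2.087×10^-5 mol/kg
α₀ = 1/(1 + K1/[H⁺] + K1K2/[H⁺]²) = 1/(1 + 10^+1.69 + 10^+0.49) = 0.01884
DIC = [CO2*]/α₀ = 2.087×10^-5 / 0.01884 = 1.108 mmol/kg
[CO3²⁻] = α₂·DIC; α₂ = 0.05823, so [CO3²⁻] = 0.05823 × 1.108 = 0.0645 mmol/kg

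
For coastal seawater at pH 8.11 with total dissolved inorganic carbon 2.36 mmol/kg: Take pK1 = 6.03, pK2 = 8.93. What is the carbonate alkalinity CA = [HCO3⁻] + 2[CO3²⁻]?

CA = 2.65 mmol/kg

CA = [HCO3⁻] + 2[CO3²⁻] = (α₁ + 2α₂)·DIC
At pH 8.11: [H⁺]/K1 = 10^-2.08 = 0.0083176, K2/[H⁺] = 10^-0.82 = 0.15136
α₁ = 1/(1 + 0.0083176 + 0.15136) = 1/1.1597 = 0.8623; α₂ = α₁·K2/[H⁺] = 0.1305
α₁ + 2α₂ = 1.1233
CA = 1.1233 × 2.36 = 2.65 mmol/kg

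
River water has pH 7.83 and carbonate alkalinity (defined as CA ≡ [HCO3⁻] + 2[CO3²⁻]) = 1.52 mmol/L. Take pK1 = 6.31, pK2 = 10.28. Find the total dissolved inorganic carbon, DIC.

CA = [HCO3⁻] + 2[CO3²⁻] = (α₁ + 2α₂)·DIC
At pH 7.83: [H⁺]/K1 = 10^-1.52 = 0.030200, K2/[H⁺] = 10^-2.45 = 0.0035481
α₁ = 1/(1 + 0.030200 + 0.0035481) = 1/1.0337 = 0.9674; α₂ = α₁·K2/[H⁺] = 0.003432
α₁ + 2α₂ = 0.9742
DIC = CA / (α₁ + 2α₂) = 1.52 / 0.9742 = 1.56 mmol/L

DIC = 1.56 mmol/L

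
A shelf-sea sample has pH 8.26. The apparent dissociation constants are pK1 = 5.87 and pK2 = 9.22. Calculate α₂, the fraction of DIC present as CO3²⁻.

α₂ = 0.0985

α₂ = 1 / (1 + [H⁺]/K2 + [H⁺]²/(K1K2)) = 1 / (1 + 10^+0.96 + 10^-1.43)
   = 1 / (1 + 9.1201 + 0.037154) = 1/10.157 = 0.09845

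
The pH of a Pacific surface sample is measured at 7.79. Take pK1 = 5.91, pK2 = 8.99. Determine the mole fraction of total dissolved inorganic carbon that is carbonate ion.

α₂ = 1 / (1 + [H⁺]/K2 + [H⁺]²/(K1K2)) = 1 / (1 + 10^+1.20 + 10^-0.68)
   = 1 / (1 + 15.849 + 0.20893) = 1/17.058 = 0.05862

α₂ = 0.0586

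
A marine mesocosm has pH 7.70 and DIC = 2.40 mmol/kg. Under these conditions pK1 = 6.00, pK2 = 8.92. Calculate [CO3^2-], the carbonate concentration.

[CO3²⁻] = 0.134 mmol/kg

α₂ = 1 / (1 + [H⁺]/K2 + [H⁺]²/(K1K2)) = 1 / (1 + 10^+1.22 + 10^-0.48)
   = 1 / (1 + 16.596 + 0.33113) = 1/17.927 = 0.05578
[CO3²⁻] = α₂ × DIC = 0.05578 × 2.40 = 0.134 mmol/kg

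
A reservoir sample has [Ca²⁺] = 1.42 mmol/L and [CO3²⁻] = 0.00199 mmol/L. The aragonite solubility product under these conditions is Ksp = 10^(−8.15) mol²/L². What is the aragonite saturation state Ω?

Ω = 0.399

Ksp = 10^(−8.15) = 7.079×10^-9
Ω = [Ca²⁺][CO3²⁻]/Ksp = (1.42×10^-3)(0.00199×10^-3) / 7.079×10^-9 = 0.399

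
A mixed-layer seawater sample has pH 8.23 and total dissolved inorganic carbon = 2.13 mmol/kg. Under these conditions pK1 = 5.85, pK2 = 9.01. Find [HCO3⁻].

[HCO3⁻] = 1.82 mmol/kg

α₁ = 1 / (1 + [H⁺]/K1 + K2/[H⁺]) = 1 / (1 + 10^-2.38 + 10^-0.78)
   = 1 / (1 + 0.0041687 + 0.16596) = 1/1.1701 = 0.8546
[HCO3⁻] = α₁ × DIC = 0.8546 × 2.13 = 1.82 mmol/kg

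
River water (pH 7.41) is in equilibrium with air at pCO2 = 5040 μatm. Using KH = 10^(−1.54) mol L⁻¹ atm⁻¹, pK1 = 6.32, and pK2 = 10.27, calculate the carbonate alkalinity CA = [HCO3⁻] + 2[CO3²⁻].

CA = 1.79 mmol/L

[CO2*] = KH · pCO2 = 10^(−1.54) × 5040×10^-6 = 1.454×10^-4 mol/L
α₀ = 1/(1 + K1/[H⁺] + K1K2/[H⁺]²) = 1/(1 + 10^+1.09 + 10^-1.77) = 0.07508
DIC = [CO2*]/α₀ = 1.454×10^-4 / 0.07508 = 1.936 mmol/L
CA = (α₁ + 2α₂)·DIC = (0.9236 + 2×0.001275) × 1.936 = 1.79 mmol/L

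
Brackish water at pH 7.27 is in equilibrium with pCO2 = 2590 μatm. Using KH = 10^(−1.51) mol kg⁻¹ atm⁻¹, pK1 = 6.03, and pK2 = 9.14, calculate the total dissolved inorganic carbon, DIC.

[CO2*] = KH · pCO2 = 10^(−1.51) × 2590×10^-6 = 8.004×10^-5 mol/kg
α₀ = 1/(1 + K1/[H⁺] + K1K2/[H⁺]²) = 1/(1 + 10^+1.24 + 10^-0.63) = 0.05373
DIC = [CO2*]/α₀ = 8.004×10^-5 / 0.05373 = 1.49 mmol/kg

DIC = 1.49 mmol/kg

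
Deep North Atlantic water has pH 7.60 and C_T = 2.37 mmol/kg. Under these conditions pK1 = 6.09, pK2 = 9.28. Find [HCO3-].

α₁ = 1 / (1 + [H⁺]/K1 + K2/[H⁺]) = 1 / (1 + 10^-1.51 + 10^-1.68)
   = 1 / (1 + 0.030903 + 0.020893) = 1/1.0518 = 0.9508
[HCO3⁻] = α₁ × DIC = 0.9508 × 2.37 = 2.25 mmol/kg

[HCO3⁻] = 2.25 mmol/kg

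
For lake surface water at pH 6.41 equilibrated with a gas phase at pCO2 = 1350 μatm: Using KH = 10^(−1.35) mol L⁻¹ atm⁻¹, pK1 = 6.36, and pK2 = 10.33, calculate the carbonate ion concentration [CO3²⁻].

[CO2*] = KH · pCO2 = 10^(−1.35) × 1350×10^-6 = 6.030×10^-5 mol/L
α₀ = 1/(1 + K1/[H⁺] + K1K2/[H⁺]²) = 1/(1 + 10^+0.05 + 10^-3.87) = 0.4712
DIC = [CO2*]/α₀ = 6.030×10^-5 / 0.4712 = 0.1280 mmol/L
[CO3²⁻] = α₂·DIC; α₂ = 6.357×10^-5, so [CO3²⁻] = 6.357×10^-5 × 0.1280 = 8.13×10^-6 mmol/L = 0.00813 μmol/L

[CO3²⁻] = 0.00813 μmol/L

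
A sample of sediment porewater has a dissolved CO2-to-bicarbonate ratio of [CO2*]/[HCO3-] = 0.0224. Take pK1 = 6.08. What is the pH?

From K1 = [H⁺][HCO3-]/[CO2*]:  pH = pK1 − log₁₀([CO2*]/[HCO3-])
log₁₀(0.0224) = -1.650
pH = 6.08 − (-1.650) = 7.73

pH = 7.73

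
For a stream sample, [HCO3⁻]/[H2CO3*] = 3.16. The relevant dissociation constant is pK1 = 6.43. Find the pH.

From K1 = [H⁺][HCO3⁻]/[H2CO3*]:  pH = pK1 + log₁₀([HCO3⁻]/[H2CO3*])
log₁₀(3.16) = +0.500
pH = 6.43 + (+0.500) = 6.93

pH = 6.93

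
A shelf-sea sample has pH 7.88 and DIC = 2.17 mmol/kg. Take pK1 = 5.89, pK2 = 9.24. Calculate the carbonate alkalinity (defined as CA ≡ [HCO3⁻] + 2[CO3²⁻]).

CA = 2.24 mmol/kg

CA = [HCO3⁻] + 2[CO3²⁻] = (α₁ + 2α₂)·DIC
At pH 7.88: [H⁺]/K1 = 10^-1.99 = 0.010233, K2/[H⁺] = 10^-1.36 = 0.043652
α₁ = 1/(1 + 0.010233 + 0.043652) = 1/1.0539 = 0.9489; α₂ = α₁·K2/[H⁺] = 0.04142
α₁ + 2α₂ = 1.0317
CA = 1.0317 × 2.17 = 2.24 mmol/kg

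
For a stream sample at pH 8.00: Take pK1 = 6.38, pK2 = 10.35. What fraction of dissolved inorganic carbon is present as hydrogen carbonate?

α₁ = 0.972

α₁ = 1 / (1 + [H⁺]/K1 + K2/[H⁺]) = 1 / (1 + 10^-1.62 + 10^-2.35)
   = 1 / (1 + 0.023988 + 0.0044668) = 1/1.0285 = 0.9723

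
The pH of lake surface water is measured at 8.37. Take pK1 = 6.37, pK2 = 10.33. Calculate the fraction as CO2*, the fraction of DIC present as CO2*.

α₀ = 0.00979

α₀ = 1 / (1 + K1/[H⁺] + K1K2/[H⁺]²) = 1 / (1 + 10^+2.00 + 10^+0.04)
   = 1 / (1 + 100.00 + 1.0965) = 1/102.10 = 0.009795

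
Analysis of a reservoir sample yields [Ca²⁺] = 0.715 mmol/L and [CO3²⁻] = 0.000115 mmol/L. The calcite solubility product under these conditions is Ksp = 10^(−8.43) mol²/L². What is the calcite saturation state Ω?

Ksp = 10^(−8.43) = 3.715×10^-9
Ω = [Ca²⁺][CO3²⁻]/Ksp = (0.715×10^-3)(0.000115×10^-3) / 3.715×10^-9 = 0.0221

Ω = 0.0221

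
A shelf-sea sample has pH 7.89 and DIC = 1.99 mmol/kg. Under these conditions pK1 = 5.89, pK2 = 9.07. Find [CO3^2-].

[CO3²⁻] = 0.122 mmol/kg

α₂ = 1 / (1 + [H⁺]/K2 + [H⁺]²/(K1K2)) = 1 / (1 + 10^+1.18 + 10^-0.82)
   = 1 / (1 + 15.136 + 0.15136) = 1/16.287 = 0.06140
[CO3²⁻] = α₂ × DIC = 0.06140 × 1.99 = 0.122 mmol/kg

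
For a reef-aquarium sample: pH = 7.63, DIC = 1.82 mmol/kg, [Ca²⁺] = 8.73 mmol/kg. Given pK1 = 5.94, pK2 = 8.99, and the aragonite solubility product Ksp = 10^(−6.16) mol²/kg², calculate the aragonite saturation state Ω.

Ω = 0.942

α₂ = 1 / (1 + [H⁺]/K2 + [H⁺]²/(K1K2)) = 1 / (1 + 10^+1.36 + 10^-0.33)
   = 1 / (1 + 22.909 + 0.46774) = 1/24.376 = 0.04102
[CO3²⁻] = α₂ × DIC = 0.04102 × 1.82 = 0.07466 mmol/kg
Ksp = 10^(−6.16) = 6.918×10^-7
Ω = [Ca²⁺][CO3²⁻]/Ksp = (8.73×10^-3)(7.466×10^-5) / 6.918×10^-7 = 0.942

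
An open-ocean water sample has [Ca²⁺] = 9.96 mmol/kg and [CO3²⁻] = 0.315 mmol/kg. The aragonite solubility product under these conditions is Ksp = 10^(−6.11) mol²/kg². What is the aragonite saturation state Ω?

Ω = 4.04

Ksp = 10^(−6.11) = 7.762×10^-7
Ω = [Ca²⁺][CO3²⁻]/Ksp = (9.96×10^-3)(0.315×10^-3) / 7.762×10^-7 = 4.04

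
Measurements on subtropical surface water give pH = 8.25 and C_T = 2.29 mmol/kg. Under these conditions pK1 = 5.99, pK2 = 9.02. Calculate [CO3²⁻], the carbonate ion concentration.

[CO3²⁻] = 0.331 mmol/kg

α₂ = 1 / (1 + [H⁺]/K2 + [H⁺]²/(K1K2)) = 1 / (1 + 10^+0.77 + 10^-1.49)
   = 1 / (1 + 5.8884 + 0.032359) = 1/6.9208 = 0.1445
[CO3²⁻] = α₂ × DIC = 0.1445 × 2.29 = 0.331 mmol/kg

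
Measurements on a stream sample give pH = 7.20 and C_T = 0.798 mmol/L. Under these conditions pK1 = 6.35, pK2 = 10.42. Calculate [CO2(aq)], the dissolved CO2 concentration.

α₀ = 1 / (1 + K1/[H⁺] + K1K2/[H⁺]²) = 1 / (1 + 10^+0.85 + 10^-2.37)
   = 1 / (1 + 7.0795 + 0.0042658) = 1/8.0837 = 0.1237
[CO2*] = α₀ × DIC = 0.1237 × 0.798 = 0.0987 mmol/L

[CO2*] = 0.0987 mmol/L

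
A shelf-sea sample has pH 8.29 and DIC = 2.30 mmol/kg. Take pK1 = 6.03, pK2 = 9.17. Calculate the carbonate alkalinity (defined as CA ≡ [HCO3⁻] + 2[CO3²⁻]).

CA = [HCO3⁻] + 2[CO3²⁻] = (α₁ + 2α₂)·DIC
At pH 8.29: [H⁺]/K1 = 10^-2.26 = 0.0054954, K2/[H⁺] = 10^-0.88 = 0.13183
α₁ = 1/(1 + 0.0054954 + 0.13183) = 1/1.1373 = 0.8793; α₂ = α₁·K2/[H⁺] = 0.1159
α₁ + 2α₂ = 1.1111
CA = 1.1111 × 2.30 = 2.56 mmol/kg

CA = 2.56 mmol/kg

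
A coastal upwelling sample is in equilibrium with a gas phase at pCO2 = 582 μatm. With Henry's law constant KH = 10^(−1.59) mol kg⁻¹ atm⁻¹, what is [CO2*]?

KH = 10^(−1.59) = 2.570×10^-2 mol kg⁻¹ atm⁻¹
[CO2*] = KH · pCO2 = 2.570×10^-2 × 582×10^-6 atm = 1.50×10^-5 mol/kg

[CO2*] = 15.0 μmol/kg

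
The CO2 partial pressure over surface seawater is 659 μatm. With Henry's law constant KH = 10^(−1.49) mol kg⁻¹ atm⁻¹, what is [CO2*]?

KH = 10^(−1.49) = 3.236×10^-2 mol kg⁻¹ atm⁻¹
[CO2*] = KH · pCO2 = 3.236×10^-2 × 659×10^-6 atm = 2.13×10^-5 mol/kg

[CO2*] = 21.3 μmol/kg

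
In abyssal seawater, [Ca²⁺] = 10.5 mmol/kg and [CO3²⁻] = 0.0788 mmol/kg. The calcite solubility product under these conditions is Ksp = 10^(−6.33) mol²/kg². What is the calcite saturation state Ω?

Ω = 1.77

Ksp = 10^(−6.33) = 4.677×10^-7
Ω = [Ca²⁺][CO3²⁻]/Ksp = (10.5×10^-3)(0.0788×10^-3) / 4.677×10^-7 = 1.77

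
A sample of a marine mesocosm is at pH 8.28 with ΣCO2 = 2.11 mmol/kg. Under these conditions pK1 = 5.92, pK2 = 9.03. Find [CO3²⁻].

α₂ = 1 / (1 + [H⁺]/K2 + [H⁺]²/(K1K2)) = 1 / (1 + 10^+0.75 + 10^-1.61)
   = 1 / (1 + 5.6234 + 0.024547) = 1/6.6480 = 0.1504
[CO3²⁻] = α₂ × DIC = 0.1504 × 2.11 = 0.317 mmol/kg

[CO3²⁻] = 0.317 mmol/kg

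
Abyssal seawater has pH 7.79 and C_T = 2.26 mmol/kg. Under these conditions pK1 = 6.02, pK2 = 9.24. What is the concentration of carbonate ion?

α₂ = 1 / (1 + [H⁺]/K2 + [H⁺]²/(K1K2)) = 1 / (1 + 10^+1.45 + 10^-0.32)
   = 1 / (1 + 28.184 + 0.47863) = 1/29.662 = 0.03371
[CO3²⁻] = α₂ × DIC = 0.03371 × 2.26 = 0.0762 mmol/kg

[CO3²⁻] = 0.0762 mmol/kg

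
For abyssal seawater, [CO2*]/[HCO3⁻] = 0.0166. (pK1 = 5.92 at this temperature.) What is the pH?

pH = 7.70

From K1 = [H⁺][HCO3⁻]/[CO2*]:  pH = pK1 − log₁₀([CO2*]/[HCO3⁻])
log₁₀(0.0166) = -1.780
pH = 5.92 − (-1.780) = 7.70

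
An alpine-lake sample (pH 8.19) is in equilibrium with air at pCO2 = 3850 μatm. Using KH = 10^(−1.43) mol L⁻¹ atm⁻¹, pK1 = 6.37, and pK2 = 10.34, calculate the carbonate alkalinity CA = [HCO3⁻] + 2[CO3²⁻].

CA = 9.58 mmol/L

[CO2*] = KH · pCO2 = 10^(−1.43) × 3850×10^-6 = 1.430×10^-4 mol/L
α₀ = 1/(1 + K1/[H⁺] + K1K2/[H⁺]²) = 1/(1 + 10^+1.82 + 10^-0.33) = 0.01481
DIC = [CO2*]/α₀ = 1.430×10^-4 / 0.01481 = 9.661 mmol/L
CA = (α₁ + 2α₂)·DIC = (0.9783 + 2×0.006926) × 9.661 = 9.58 mmol/L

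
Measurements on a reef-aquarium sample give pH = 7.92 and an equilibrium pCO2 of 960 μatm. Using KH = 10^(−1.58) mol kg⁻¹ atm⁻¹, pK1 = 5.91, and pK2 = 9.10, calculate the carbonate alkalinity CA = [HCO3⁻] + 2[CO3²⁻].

[CO2*] = KH · pCO2 = 10^(−1.58) × 960×10^-6 = 2.525×10^-5 mol/kg
α₀ = 1/(1 + K1/[H⁺] + K1K2/[H⁺]²) = 1/(1 + 10^+2.01 + 10^+0.83) = 0.009083
DIC = [CO2*]/α₀ = 2.525×10^-5 / 0.009083 = 2.780 mmol/kg
CA = (α₁ + 2α₂)·DIC = (0.9295 + 2×0.06141) × 2.780 = 2.93 mmol/kg

CA = 2.93 mmol/kg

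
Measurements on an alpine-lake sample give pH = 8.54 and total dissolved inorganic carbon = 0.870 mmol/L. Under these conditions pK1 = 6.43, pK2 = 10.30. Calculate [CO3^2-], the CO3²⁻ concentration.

α₂ = 1 / (1 + [H⁺]/K2 + [H⁺]²/(K1K2)) = 1 / (1 + 10^+1.76 + 10^-0.35)
   = 1 / (1 + 57.544 + 0.44668) = 1/58.991 = 0.01695
[CO3²⁻] = α₂ × DIC = 0.01695 × 0.870 = 0.0147 mmol/L = 14.7 μmol/L

[CO3²⁻] = 14.7 μmol/L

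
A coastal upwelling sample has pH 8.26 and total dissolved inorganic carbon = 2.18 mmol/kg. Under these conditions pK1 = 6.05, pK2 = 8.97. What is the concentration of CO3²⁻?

α₂ = 1 / (1 + [H⁺]/K2 + [H⁺]²/(K1K2)) = 1 / (1 + 10^+0.71 + 10^-1.50)
   = 1 / (1 + 5.1286 + 0.031623) = 1/6.1602 = 0.1623
[CO3²⁻] = α₂ × DIC = 0.1623 × 2.18 = 0.354 mmol/kg

[CO3²⁻] = 0.354 mmol/kg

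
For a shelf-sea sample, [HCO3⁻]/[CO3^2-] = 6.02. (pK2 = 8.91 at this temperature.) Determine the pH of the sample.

From K2 = [H⁺][CO3^2-]/[HCO3⁻]:  pH = pK2 − log₁₀([HCO3⁻]/[CO3^2-])
log₁₀(6.02) = +0.780
pH = 8.91 − (+0.780) = 8.13

pH = 8.13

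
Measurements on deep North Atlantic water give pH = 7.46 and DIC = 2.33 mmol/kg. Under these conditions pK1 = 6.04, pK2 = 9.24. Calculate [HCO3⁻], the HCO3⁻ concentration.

α₁ = 1 / (1 + [H⁺]/K1 + K2/[H⁺]) = 1 / (1 + 10^-1.42 + 10^-1.78)
   = 1 / (1 + 0.038019 + 0.016596) = 1/1.0546 = 0.9482
[HCO3⁻] = α₁ × DIC = 0.9482 × 2.33 = 2.21 mmol/kg

[HCO3⁻] = 2.21 mmol/kg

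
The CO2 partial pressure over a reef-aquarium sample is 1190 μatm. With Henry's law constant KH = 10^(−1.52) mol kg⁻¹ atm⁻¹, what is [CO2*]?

KH = 10^(−1.52) = 3.020×10^-2 mol kg⁻¹ atm⁻¹
[CO2*] = KH · pCO2 = 3.020×10^-2 × 1190×10^-6 atm = 3.59×10^-5 mol/kg

[CO2*] = 35.9 μmol/kg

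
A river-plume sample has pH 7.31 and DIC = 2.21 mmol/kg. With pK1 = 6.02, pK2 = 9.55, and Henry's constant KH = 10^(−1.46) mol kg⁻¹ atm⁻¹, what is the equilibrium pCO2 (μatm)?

pCO2 = 3090 μatm

α₀ = 1 / (1 + K1/[H⁺] + K1K2/[H⁺]²) = 1 / (1 + 10^+1.29 + 10^-0.95)
   = 1 / (1 + 19.498 + 0.11220) = 1/20.611 = 0.04852
[CO2*] = α₀ × DIC = 0.04852 × 2.21 = 0.1072 mmol/kg
pCO2 = [CO2*]/KH = 1.072×10^-4 / 3.467×10^-2 = 3090 μatm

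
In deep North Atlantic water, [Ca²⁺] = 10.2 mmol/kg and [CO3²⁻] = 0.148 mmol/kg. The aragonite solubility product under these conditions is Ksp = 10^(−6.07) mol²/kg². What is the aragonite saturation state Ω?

Ksp = 10^(−6.07) = 8.511×10^-7
Ω = [Ca²⁺][CO3²⁻]/Ksp = (10.2×10^-3)(0.148×10^-3) / 8.511×10^-7 = 1.77

Ω = 1.77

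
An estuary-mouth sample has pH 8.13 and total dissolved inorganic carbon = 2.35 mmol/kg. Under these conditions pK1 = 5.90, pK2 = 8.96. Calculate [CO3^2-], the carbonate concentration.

α₂ = 1 / (1 + [H⁺]/K2 + [H⁺]²/(K1K2)) = 1 / (1 + 10^+0.83 + 10^-1.40)
   = 1 / (1 + 6.7608 + 0.039811) = 1/7.8006 = 0.1282
[CO3²⁻] = α₂ × DIC = 0.1282 × 2.35 = 0.301 mmol/kg

[CO3²⁻] = 0.301 mmol/kg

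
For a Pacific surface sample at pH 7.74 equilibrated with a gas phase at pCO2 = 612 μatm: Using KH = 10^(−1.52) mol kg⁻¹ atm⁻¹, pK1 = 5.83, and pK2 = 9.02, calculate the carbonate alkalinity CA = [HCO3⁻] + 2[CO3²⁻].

CA = 1.66 mmol/kg

[CO2*] = KH · pCO2 = 10^(−1.52) × 612×10^-6 = 1.848×10^-5 mol/kg
α₀ = 1/(1 + K1/[H⁺] + K1K2/[H⁺]²) = 1/(1 + 10^+1.91 + 10^+0.63) = 0.01155
DIC = [CO2*]/α₀ = 1.848×10^-5 / 0.01155 = 1.600 mmol/kg
CA = (α₁ + 2α₂)·DIC = (0.9392 + 2×0.04929) × 1.600 = 1.66 mmol/kg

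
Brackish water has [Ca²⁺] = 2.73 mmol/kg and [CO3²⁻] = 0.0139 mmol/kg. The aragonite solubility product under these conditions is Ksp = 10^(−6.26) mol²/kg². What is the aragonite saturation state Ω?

Ω = 0.0691

Ksp = 10^(−6.26) = 5.495×10^-7
Ω = [Ca²⁺][CO3²⁻]/Ksp = (2.73×10^-3)(0.0139×10^-3) / 5.495×10^-7 = 0.0691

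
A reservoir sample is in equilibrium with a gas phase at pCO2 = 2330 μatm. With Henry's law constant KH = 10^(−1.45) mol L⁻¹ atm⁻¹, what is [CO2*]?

[CO2*] = 82.7 μmol/L

KH = 10^(−1.45) = 3.548×10^-2 mol L⁻¹ atm⁻¹
[CO2*] = KH · pCO2 = 3.548×10^-2 × 2330×10^-6 atm = 8.27×10^-5 mol/L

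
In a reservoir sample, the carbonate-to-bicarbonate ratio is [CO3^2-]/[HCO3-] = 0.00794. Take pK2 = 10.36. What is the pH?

pH = 8.26

From K2 = [H⁺][CO3^2-]/[HCO3-]:  pH = pK2 + log₁₀([CO3^2-]/[HCO3-])
log₁₀(0.00794) = -2.100
pH = 10.36 + (-2.100) = 8.26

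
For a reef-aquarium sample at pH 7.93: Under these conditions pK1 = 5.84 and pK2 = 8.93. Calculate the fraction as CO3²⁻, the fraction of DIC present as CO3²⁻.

α₂ = 0.0902

α₂ = 1 / (1 + [H⁺]/K2 + [H⁺]²/(K1K2)) = 1 / (1 + 10^+1.00 + 10^-1.09)
   = 1 / (1 + 10.000 + 0.081283) = 1/11.081 = 0.09024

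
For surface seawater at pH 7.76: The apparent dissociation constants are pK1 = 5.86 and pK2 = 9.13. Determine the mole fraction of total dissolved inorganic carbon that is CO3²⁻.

α₂ = 1 / (1 + [H⁺]/K2 + [H⁺]²/(K1K2)) = 1 / (1 + 10^+1.37 + 10^-0.53)
   = 1 / (1 + 23.442 + 0.29512) = 1/24.737 = 0.04042

α₂ = 0.0404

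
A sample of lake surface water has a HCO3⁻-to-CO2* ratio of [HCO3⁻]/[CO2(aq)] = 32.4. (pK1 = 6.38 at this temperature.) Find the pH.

pH = 7.89

From K1 = [H⁺][HCO3⁻]/[CO2(aq)]:  pH = pK1 + log₁₀([HCO3⁻]/[CO2(aq)])
log₁₀(32.4) = +1.511
pH = 6.38 + (+1.511) = 7.89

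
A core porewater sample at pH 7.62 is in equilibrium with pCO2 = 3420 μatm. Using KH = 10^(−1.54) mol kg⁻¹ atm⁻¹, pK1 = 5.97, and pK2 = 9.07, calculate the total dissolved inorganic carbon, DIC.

DIC = 4.66 mmol/kg

[CO2*] = KH · pCO2 = 10^(−1.54) × 3420×10^-6 = 9.863×10^-5 mol/kg
α₀ = 1/(1 + K1/[H⁺] + K1K2/[H⁺]²) = 1/(1 + 10^+1.65 + 10^+0.20) = 0.02116
DIC = [CO2*]/α₀ = 9.863×10^-5 / 0.02116 = 4.66 mmol/kg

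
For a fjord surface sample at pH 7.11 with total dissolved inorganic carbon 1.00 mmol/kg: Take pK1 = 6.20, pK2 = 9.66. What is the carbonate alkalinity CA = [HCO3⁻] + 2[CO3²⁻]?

CA = [HCO3⁻] + 2[CO3²⁻] = (α₁ + 2α₂)·DIC
At pH 7.11: [H⁺]/K1 = 10^-0.91 = 0.12303, K2/[H⁺] = 10^-2.55 = 0.0028184
α₁ = 1/(1 + 0.12303 + 0.0028184) = 1/1.1258 = 0.8882; α₂ = α₁·K2/[H⁺] = 0.002503
α₁ + 2α₂ = 0.8932
CA = 0.8932 × 1.00 = 0.893 mmol/kg

CA = 0.893 mmol/kg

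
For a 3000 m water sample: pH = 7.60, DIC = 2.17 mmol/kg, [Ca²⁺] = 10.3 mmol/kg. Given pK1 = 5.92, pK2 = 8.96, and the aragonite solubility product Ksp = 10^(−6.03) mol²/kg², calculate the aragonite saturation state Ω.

α₂ = 1 / (1 + [H⁺]/K2 + [H⁺]²/(K1K2)) = 1 / (1 + 10^+1.36 + 10^-0.32)
   = 1 / (1 + 22.909 + 0.47863) = 1/24.387 = 0.04100
[CO3²⁻] = α₂ × DIC = 0.04100 × 2.17 = 0.08898 mmol/kg
Ksp = 10^(−6.03) = 9.333×10^-7
Ω = [Ca²⁺][CO3²⁻]/Ksp = (10.3×10^-3)(8.898×10^-5) / 9.333×10^-7 = 0.982

Ω = 0.982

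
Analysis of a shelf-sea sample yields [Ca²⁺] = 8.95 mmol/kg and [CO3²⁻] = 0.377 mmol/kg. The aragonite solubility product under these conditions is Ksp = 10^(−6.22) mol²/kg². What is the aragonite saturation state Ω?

Ω = 5.60

Ksp = 10^(−6.22) = 6.026×10^-7
Ω = [Ca²⁺][CO3²⁻]/Ksp = (8.95×10^-3)(0.377×10^-3) / 6.026×10^-7 = 5.60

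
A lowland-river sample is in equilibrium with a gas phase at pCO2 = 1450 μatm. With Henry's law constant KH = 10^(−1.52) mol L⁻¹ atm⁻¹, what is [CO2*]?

[CO2*] = 43.8 μmol/L

KH = 10^(−1.52) = 3.020×10^-2 mol L⁻¹ atm⁻¹
[CO2*] = KH · pCO2 = 3.020×10^-2 × 1450×10^-6 atm = 4.38×10^-5 mol/L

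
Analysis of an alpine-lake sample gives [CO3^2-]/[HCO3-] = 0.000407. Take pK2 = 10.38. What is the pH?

From K2 = [H⁺][CO3^2-]/[HCO3-]:  pH = pK2 + log₁₀([CO3^2-]/[HCO3-])
log₁₀(0.000407) = -3.390
pH = 10.38 + (-3.390) = 6.99

pH = 6.99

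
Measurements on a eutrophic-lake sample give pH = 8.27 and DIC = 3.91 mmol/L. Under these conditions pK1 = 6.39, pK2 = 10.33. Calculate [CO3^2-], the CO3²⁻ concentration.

α₂ = 1 / (1 + [H⁺]/K2 + [H⁺]²/(K1K2)) = 1 / (1 + 10^+2.06 + 10^+0.18)
   = 1 / (1 + 114.82 + 1.5136) = 1/117.33 = 0.008523
[CO3²⁻] = α₂ × DIC = 0.008523 × 3.91 = 0.0333 mmol/L

[CO3²⁻] = 0.0333 mmol/L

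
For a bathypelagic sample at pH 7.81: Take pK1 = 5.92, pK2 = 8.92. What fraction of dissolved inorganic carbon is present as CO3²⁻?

α₂ = 0.0712

α₂ = 1 / (1 + [H⁺]/K2 + [H⁺]²/(K1K2)) = 1 / (1 + 10^+1.11 + 10^-0.78)
   = 1 / (1 + 12.882 + 0.16596) = 1/14.048 = 0.07118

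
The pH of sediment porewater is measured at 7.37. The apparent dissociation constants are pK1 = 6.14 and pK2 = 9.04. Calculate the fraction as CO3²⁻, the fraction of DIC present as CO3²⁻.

α₂ = 0.0198

α₂ = 1 / (1 + [H⁺]/K2 + [H⁺]²/(K1K2)) = 1 / (1 + 10^+1.67 + 10^+0.44)
   = 1 / (1 + 46.774 + 2.7542) = 1/50.528 = 0.01979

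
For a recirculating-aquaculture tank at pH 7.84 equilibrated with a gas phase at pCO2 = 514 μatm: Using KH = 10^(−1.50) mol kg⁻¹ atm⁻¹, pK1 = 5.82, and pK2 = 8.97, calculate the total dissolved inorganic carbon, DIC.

DIC = 1.84 mmol/kg

[CO2*] = KH · pCO2 = 10^(−1.50) × 514×10^-6 = 1.625×10^-5 mol/kg
α₀ = 1/(1 + K1/[H⁺] + K1K2/[H⁺]²) = 1/(1 + 10^+2.02 + 10^+0.89) = 0.008812
DIC = [CO2*]/α₀ = 1.625×10^-5 / 0.008812 = 1.84 mmol/kg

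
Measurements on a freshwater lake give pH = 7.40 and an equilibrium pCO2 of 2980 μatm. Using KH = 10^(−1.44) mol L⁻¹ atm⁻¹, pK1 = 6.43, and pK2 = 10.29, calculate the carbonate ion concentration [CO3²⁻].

[CO3²⁻] = 1.30 μmol/L

[CO2*] = KH · pCO2 = 10^(−1.44) × 2980×10^-6 = 1.082×10^-4 mol/L
α₀ = 1/(1 + K1/[H⁺] + K1K2/[H⁺]²) = 1/(1 + 10^+0.97 + 10^-1.92) = 0.09667
DIC = [CO2*]/α₀ = 1.082×10^-4 / 0.09667 = 1.119 mmol/L
[CO3²⁻] = α₂·DIC; α₂ = 0.001162, so [CO3²⁻] = 0.001162 × 1.119 = 0.00130 mmol/L = 1.30 μmol/L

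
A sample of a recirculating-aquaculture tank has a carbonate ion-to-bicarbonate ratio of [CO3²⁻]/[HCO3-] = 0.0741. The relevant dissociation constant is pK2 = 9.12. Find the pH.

From K2 = [H⁺][CO3²⁻]/[HCO3-]:  pH = pK2 + log₁₀([CO3²⁻]/[HCO3-])
log₁₀(0.0741) = -1.130
pH = 9.12 + (-1.130) = 7.99

pH = 7.99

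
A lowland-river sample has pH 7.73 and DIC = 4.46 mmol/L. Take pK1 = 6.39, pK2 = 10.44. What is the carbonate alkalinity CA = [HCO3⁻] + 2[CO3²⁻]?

CA = [HCO3⁻] + 2[CO3²⁻] = (α₁ + 2α₂)·DIC
At pH 7.73: [H⁺]/K1 = 10^-1.34 = 0.045709, K2/[H⁺] = 10^-2.71 = 0.0019498
α₁ = 1/(1 + 0.045709 + 0.0019498) = 1/1.0477 = 0.9545; α₂ = α₁·K2/[H⁺] = 0.001861
α₁ + 2α₂ = 0.9582
CA = 0.9582 × 4.46 = 4.27 mmol/L

CA = 4.27 mmol/L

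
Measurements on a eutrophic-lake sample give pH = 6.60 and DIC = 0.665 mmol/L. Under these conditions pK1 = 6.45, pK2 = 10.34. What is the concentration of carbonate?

α₂ = 1 / (1 + [H⁺]/K2 + [H⁺]²/(K1K2)) = 1 / (1 + 10^+3.74 + 10^+3.59)
   = 1 / (1 + 5495.4 + 3890.5) = 1/9386.9 = 0.0001065
[CO3²⁻] = α₂ × DIC = 0.0001065 × 0.665 = 7.08×10^-5 mmol/L = 0.0708 μmol/L

[CO3²⁻] = 0.0708 μmol/L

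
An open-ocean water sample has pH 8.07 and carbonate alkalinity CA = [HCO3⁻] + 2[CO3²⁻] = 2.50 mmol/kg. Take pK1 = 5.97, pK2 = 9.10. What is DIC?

DIC = 2.32 mmol/kg

CA = [HCO3⁻] + 2[CO3²⁻] = (α₁ + 2α₂)·DIC
At pH 8.07: [H⁺]/K1 = 10^-2.10 = 0.0079433, K2/[H⁺] = 10^-1.03 = 0.093325
α₁ = 1/(1 + 0.0079433 + 0.093325) = 1/1.1013 = 0.9080; α₂ = α₁·K2/[H⁺] = 0.08474
α₁ + 2α₂ = 1.0775
DIC = CA / (α₁ + 2α₂) = 2.50 / 1.0775 = 2.32 mmol/kg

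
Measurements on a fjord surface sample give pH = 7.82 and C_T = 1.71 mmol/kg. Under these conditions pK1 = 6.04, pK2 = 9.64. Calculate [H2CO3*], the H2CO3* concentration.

α₀ = 1 / (1 + K1/[H⁺] + K1K2/[H⁺]²) = 1 / (1 + 10^+1.78 + 10^-0.04)
   = 1 / (1 + 60.256 + 0.91201) = 1/62.168 = 0.01609
[CO2*] = α₀ × DIC = 0.01609 × 1.71 = 0.0275 mmol/kg

[CO2*] = 0.0275 mmol/kg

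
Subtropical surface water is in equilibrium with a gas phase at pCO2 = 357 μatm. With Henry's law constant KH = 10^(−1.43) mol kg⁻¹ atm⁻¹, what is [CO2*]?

KH = 10^(−1.43) = 3.715×10^-2 mol kg⁻¹ atm⁻¹
[CO2*] = KH · pCO2 = 3.715×10^-2 × 357×10^-6 atm = 1.33×10^-5 mol/kg

[CO2*] = 13.3 μmol/kg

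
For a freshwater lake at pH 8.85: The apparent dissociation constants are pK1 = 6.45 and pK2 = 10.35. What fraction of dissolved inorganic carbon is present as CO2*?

α₀ = 1 / (1 + K1/[H⁺] + K1K2/[H⁺]²) = 1 / (1 + 10^+2.40 + 10^+0.90)
   = 1 / (1 + 251.19 + 7.9433) = 1/260.13 = 0.003844

α₀ = 0.00384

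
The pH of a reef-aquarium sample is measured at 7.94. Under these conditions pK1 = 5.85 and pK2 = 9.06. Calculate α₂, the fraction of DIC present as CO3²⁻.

α₂ = 0.0700

α₂ = 1 / (1 + [H⁺]/K2 + [H⁺]²/(K1K2)) = 1 / (1 + 10^+1.12 + 10^-0.97)
   = 1 / (1 + 13.183 + 0.10715) = 1/14.290 = 0.06998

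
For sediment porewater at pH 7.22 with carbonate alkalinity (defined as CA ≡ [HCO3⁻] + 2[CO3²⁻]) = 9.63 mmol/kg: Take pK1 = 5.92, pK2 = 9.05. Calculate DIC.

DIC = 9.96 mmol/kg

CA = [HCO3⁻] + 2[CO3²⁻] = (α₁ + 2α₂)·DIC
At pH 7.22: [H⁺]/K1 = 10^-1.30 = 0.050119, K2/[H⁺] = 10^-1.83 = 0.014791
α₁ = 1/(1 + 0.050119 + 0.014791) = 1/1.0649 = 0.9390; α₂ = α₁·K2/[H⁺] = 0.01389
α₁ + 2α₂ = 0.9668
DIC = CA / (α₁ + 2α₂) = 9.63 / 0.9668 = 9.96 mmol/kg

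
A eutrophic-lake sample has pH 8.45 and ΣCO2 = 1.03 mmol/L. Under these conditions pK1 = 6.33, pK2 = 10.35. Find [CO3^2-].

α₂ = 1 / (1 + [H⁺]/K2 + [H⁺]²/(K1K2)) = 1 / (1 + 10^+1.90 + 10^-0.22)
   = 1 / (1 + 79.433 + 0.60256) = 1/81.035 = 0.01234
[CO3²⁻] = α₂ × DIC = 0.01234 × 1.03 = 0.0127 mmol/L = 12.7 μmol/L

[CO3²⁻] = 12.7 μmol/L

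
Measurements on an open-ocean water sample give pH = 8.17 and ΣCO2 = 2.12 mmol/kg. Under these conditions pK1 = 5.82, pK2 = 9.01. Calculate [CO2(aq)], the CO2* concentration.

[CO2*] = 8.24 μmol/kg

α₀ = 1 / (1 + K1/[H⁺] + K1K2/[H⁺]²) = 1 / (1 + 10^+2.35 + 10^+1.51)
   = 1 / (1 + 223.87 + 32.359) = 1/257.23 = 0.003888
[CO2*] = α₀ × DIC = 0.003888 × 2.12 = 0.00824 mmol/kg = 8.24 μmol/kg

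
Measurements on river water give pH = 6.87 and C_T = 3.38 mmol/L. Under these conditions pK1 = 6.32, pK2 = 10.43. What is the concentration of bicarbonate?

[HCO3⁻] = 2.64 mmol/L

α₁ = 1 / (1 + [H⁺]/K1 + K2/[H⁺]) = 1 / (1 + 10^-0.55 + 10^-3.56)
   = 1 / (1 + 0.28184 + 0.00027542) = 1/1.2821 = 0.7800
[HCO3⁻] = α₁ × DIC = 0.7800 × 3.38 = 2.64 mmol/L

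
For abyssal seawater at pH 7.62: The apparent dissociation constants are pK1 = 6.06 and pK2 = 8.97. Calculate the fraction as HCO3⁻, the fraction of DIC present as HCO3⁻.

α₁ = 1 / (1 + [H⁺]/K1 + K2/[H⁺]) = 1 / (1 + 10^-1.56 + 10^-1.35)
   = 1 / (1 + 0.027542 + 0.044668) = 1/1.0722 = 0.9327

α₁ = 0.933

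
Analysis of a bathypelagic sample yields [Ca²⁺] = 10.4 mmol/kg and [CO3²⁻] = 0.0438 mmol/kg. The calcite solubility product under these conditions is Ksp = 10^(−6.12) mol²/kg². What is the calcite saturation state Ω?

Ksp = 10^(−6.12) = 7.586×10^-7
Ω = [Ca²⁺][CO3²⁻]/Ksp = (10.4×10^-3)(0.0438×10^-3) / 7.586×10^-7 = 0.600

Ω = 0.600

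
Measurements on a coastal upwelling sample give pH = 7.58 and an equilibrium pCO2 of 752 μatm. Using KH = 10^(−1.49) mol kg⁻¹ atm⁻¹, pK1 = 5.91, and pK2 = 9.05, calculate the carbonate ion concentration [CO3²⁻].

[CO3²⁻] = 0.0386 mmol/kg

[CO2*] = KH · pCO2 = 10^(−1.49) × 752×10^-6 = 2.433×10^-5 mol/kg
α₀ = 1/(1 + K1/[H⁺] + K1K2/[H⁺]²) = 1/(1 + 10^+1.67 + 10^+0.20) = 0.02026
DIC = [CO2*]/α₀ = 2.433×10^-5 / 0.02026 = 1.201 mmol/kg
[CO3²⁻] = α₂·DIC; α₂ = 0.03211, so [CO3²⁻] = 0.03211 × 1.201 = 0.0386 mmol/kg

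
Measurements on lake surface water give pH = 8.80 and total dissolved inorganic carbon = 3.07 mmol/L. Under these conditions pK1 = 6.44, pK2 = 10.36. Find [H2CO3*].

α₀ = 1 / (1 + K1/[H⁺] + K1K2/[H⁺]²) = 1 / (1 + 10^+2.36 + 10^+0.80)
   = 1 / (1 + 229.09 + 6.3096) = 1/236.40 = 0.004230
[CO2*] = α₀ × DIC = 0.004230 × 3.07 = 0.0130 mmol/L = 13.0 μmol/L

[CO2*] = 13.0 μmol/L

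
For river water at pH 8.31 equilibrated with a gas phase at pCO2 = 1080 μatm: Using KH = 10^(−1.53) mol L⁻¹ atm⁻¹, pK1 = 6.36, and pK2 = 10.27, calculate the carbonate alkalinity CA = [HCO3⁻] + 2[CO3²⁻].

[CO2*] = KH · pCO2 = 10^(−1.53) × 1080×10^-6 = 3.187×10^-5 mol/L
α₀ = 1/(1 + K1/[H⁺] + K1K2/[H⁺]²) = 1/(1 + 10^+1.95 + 10^-0.01) = 0.01098
DIC = [CO2*]/α₀ = 3.187×10^-5 / 0.01098 = 2.904 mmol/L
CA = (α₁ + 2α₂)·DIC = (0.9783 + 2×0.01073) × 2.904 = 2.90 mmol/L

CA = 2.90 mmol/L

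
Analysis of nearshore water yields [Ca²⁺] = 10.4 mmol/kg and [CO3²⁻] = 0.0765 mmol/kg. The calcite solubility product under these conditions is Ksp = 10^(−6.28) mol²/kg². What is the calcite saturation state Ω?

Ω = 1.52

Ksp = 10^(−6.28) = 5.248×10^-7
Ω = [Ca²⁺][CO3²⁻]/Ksp = (10.4×10^-3)(0.0765×10^-3) / 5.248×10^-7 = 1.52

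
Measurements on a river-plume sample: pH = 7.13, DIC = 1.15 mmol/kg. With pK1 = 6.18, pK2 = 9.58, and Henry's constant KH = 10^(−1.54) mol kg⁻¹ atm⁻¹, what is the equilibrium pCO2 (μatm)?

α₀ = 1 / (1 + K1/[H⁺] + K1K2/[H⁺]²) = 1 / (1 + 10^+0.95 + 10^-1.50)
   = 1 / (1 + 8.9125 + 0.031623) = 1/9.9441 = 0.1006
[CO2*] = α₀ × DIC = 0.1006 × 1.15 = 0.1156 mmol/kg
pCO2 = [CO2*]/KH = 1.156×10^-4 / 2.884×10^-2 = 4010 μatm

pCO2 = 4010 μatm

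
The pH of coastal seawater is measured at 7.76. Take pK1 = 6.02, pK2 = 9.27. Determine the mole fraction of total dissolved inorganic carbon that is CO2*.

α₀ = 1 / (1 + K1/[H⁺] + K1K2/[H⁺]²) = 1 / (1 + 10^+1.74 + 10^+0.23)
   = 1 / (1 + 54.954 + 1.6982) = 1/57.652 = 0.01735

α₀ = 0.0173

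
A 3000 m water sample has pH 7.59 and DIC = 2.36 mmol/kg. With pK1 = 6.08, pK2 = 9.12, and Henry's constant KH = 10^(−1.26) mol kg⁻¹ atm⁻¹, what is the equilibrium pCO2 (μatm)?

pCO2 = 1250 μatm

α₀ = 1 / (1 + K1/[H⁺] + K1K2/[H⁺]²) = 1 / (1 + 10^+1.51 + 10^-0.02)
   = 1 / (1 + 32.359 + 0.95499) = 1/34.314 = 0.02914
[CO2*] = α₀ × DIC = 0.02914 × 2.36 = 0.06878 mmol/kg
pCO2 = [CO2*]/KH = 6.878×10^-5 / 5.495×10^-2 = 1250 μatm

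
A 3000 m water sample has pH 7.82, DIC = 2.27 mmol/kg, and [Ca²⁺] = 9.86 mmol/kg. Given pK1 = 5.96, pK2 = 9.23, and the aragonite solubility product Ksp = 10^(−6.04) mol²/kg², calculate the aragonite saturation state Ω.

Ω = 0.907

α₂ = 1 / (1 + [H⁺]/K2 + [H⁺]²/(K1K2)) = 1 / (1 + 10^+1.41 + 10^-0.45)
   = 1 / (1 + 25.704 + 0.35481) = 1/27.059 = 0.03696
[CO3²⁻] = α₂ × DIC = 0.03696 × 2.27 = 0.08389 mmol/kg
Ksp = 10^(−6.04) = 9.120×10^-7
Ω = [Ca²⁺][CO3²⁻]/Ksp = (9.86×10^-3)(8.389×10^-5) / 9.120×10^-7 = 0.907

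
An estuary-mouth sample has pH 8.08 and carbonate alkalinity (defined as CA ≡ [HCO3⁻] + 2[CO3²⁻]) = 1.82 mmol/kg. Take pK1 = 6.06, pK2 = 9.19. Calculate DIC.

DIC = 1.71 mmol/kg

CA = [HCO3⁻] + 2[CO3²⁻] = (α₁ + 2α₂)·DIC
At pH 8.08: [H⁺]/K1 = 10^-2.02 = 0.0095499, K2/[H⁺] = 10^-1.11 = 0.077625
α₁ = 1/(1 + 0.0095499 + 0.077625) = 1/1.0872 = 0.9198; α₂ = α₁·K2/[H⁺] = 0.07140
α₁ + 2α₂ = 1.0626
DIC = CA / (α₁ + 2α₂) = 1.82 / 1.0626 = 1.71 mmol/kg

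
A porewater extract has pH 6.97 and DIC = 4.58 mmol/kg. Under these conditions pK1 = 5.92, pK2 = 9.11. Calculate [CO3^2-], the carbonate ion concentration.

[CO3²⁻] = 0.0303 mmol/kg

α₂ = 1 / (1 + [H⁺]/K2 + [H⁺]²/(K1K2)) = 1 / (1 + 10^+2.14 + 10^+1.09)
   = 1 / (1 + 138.04 + 12.303) = 1/151.34 = 0.006608
[CO3²⁻] = α₂ × DIC = 0.006608 × 4.58 = 0.0303 mmol/kg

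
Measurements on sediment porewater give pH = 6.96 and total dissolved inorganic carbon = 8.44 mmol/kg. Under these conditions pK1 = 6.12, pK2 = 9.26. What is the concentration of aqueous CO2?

α₀ = 1 / (1 + K1/[H⁺] + K1K2/[H⁺]²) = 1 / (1 + 10^+0.84 + 10^-1.46)
   = 1 / (1 + 6.9183 + 0.034674) = 1/7.9530 = 0.1257
[CO2*] = α₀ × DIC = 0.1257 × 8.44 = 1.06 mmol/kg

[CO2*] = 1.06 mmol/kg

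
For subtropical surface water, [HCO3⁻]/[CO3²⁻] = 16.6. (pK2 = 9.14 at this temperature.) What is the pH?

pH = 7.92

From K2 = [H⁺][CO3²⁻]/[HCO3⁻]:  pH = pK2 − log₁₀([HCO3⁻]/[CO3²⁻])
log₁₀(16.6) = +1.220
pH = 9.14 − (+1.220) = 7.92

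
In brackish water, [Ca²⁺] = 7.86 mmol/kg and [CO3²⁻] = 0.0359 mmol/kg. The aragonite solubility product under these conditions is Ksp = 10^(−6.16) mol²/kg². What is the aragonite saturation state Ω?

Ksp = 10^(−6.16) = 6.918×10^-7
Ω = [Ca²⁺][CO3²⁻]/Ksp = (7.86×10^-3)(0.0359×10^-3) / 6.918×10^-7 = 0.408

Ω = 0.408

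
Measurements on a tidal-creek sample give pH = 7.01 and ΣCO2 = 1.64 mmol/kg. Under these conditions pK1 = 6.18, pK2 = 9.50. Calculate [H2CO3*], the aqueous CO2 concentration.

[CO2*] = 0.211 mmol/kg

α₀ = 1 / (1 + K1/[H⁺] + K1K2/[H⁺]²) = 1 / (1 + 10^+0.83 + 10^-1.66)
   = 1 / (1 + 6.7608 + 0.021878) = 1/7.7827 = 0.1285
[CO2*] = α₀ × DIC = 0.1285 × 1.64 = 0.211 mmol/kg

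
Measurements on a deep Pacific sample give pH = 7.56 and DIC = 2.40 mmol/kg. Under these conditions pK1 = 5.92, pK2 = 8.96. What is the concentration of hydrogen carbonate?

α₁ = 1 / (1 + [H⁺]/K1 + K2/[H⁺]) = 1 / (1 + 10^-1.64 + 10^-1.40)
   = 1 / (1 + 0.022909 + 0.039811) = 1/1.0627 = 0.9410
[HCO3⁻] = α₁ × DIC = 0.9410 × 2.40 = 2.26 mmol/kg

[HCO3⁻] = 2.26 mmol/kg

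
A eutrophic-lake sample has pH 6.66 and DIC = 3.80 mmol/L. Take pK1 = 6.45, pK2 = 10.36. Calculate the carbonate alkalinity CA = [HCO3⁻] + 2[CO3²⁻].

CA = [HCO3⁻] + 2[CO3²⁻] = (α₁ + 2α₂)·DIC
At pH 6.66: [H⁺]/K1 = 10^-0.21 = 0.61660, K2/[H⁺] = 10^-3.70 = 0.00019953
α₁ = 1/(1 + 0.61660 + 0.00019953) = 1/1.6168 = 0.6185; α₂ = α₁·K2/[H⁺] = 0.0001234
α₁ + 2α₂ = 0.6188
CA = 0.6188 × 3.80 = 2.35 mmol/L

CA = 2.35 mmol/L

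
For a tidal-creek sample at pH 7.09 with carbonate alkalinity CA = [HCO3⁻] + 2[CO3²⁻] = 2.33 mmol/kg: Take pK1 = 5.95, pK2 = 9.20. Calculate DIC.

DIC = 2.48 mmol/kg

CA = [HCO3⁻] + 2[CO3²⁻] = (α₁ + 2α₂)·DIC
At pH 7.09: [H⁺]/K1 = 10^-1.14 = 0.072444, K2/[H⁺] = 10^-2.11 = 0.0077625
α₁ = 1/(1 + 0.072444 + 0.0077625) = 1/1.0802 = 0.9257; α₂ = α₁·K2/[H⁺] = 0.007186
α₁ + 2α₂ = 0.9401
DIC = CA / (α₁ + 2α₂) = 2.33 / 0.9401 = 2.48 mmol/kg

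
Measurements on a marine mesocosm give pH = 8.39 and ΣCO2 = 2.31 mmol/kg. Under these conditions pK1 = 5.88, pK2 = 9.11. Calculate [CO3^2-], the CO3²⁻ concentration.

[CO3²⁻] = 0.369 mmol/kg

α₂ = 1 / (1 + [H⁺]/K2 + [H⁺]²/(K1K2)) = 1 / (1 + 10^+0.72 + 10^-1.79)
   = 1 / (1 + 5.2481 + 0.016218) = 1/6.2643 = 0.1596
[CO3²⁻] = α₂ × DIC = 0.1596 × 2.31 = 0.369 mmol/kg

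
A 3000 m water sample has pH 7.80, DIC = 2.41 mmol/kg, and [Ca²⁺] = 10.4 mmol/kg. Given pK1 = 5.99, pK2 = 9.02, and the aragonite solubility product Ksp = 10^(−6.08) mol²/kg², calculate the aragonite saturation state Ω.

Ω = 1.69

α₂ = 1 / (1 + [H⁺]/K2 + [H⁺]²/(K1K2)) = 1 / (1 + 10^+1.22 + 10^-0.59)
   = 1 / (1 + 16.596 + 0.25704) = 1/17.853 = 0.05601
[CO3²⁻] = α₂ × DIC = 0.05601 × 2.41 = 0.1350 mmol/kg
Ksp = 10^(−6.08) = 8.318×10^-7
Ω = [Ca²⁺][CO3²⁻]/Ksp = (10.4×10^-3)(1.350×10^-4) / 8.318×10^-7 = 1.69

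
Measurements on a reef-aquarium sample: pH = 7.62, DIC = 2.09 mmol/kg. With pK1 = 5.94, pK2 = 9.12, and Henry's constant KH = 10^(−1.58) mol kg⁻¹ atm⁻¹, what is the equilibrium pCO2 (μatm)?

α₀ = 1 / (1 + K1/[H⁺] + K1K2/[H⁺]²) = 1 / (1 + 10^+1.68 + 10^+0.18)
   = 1 / (1 + 47.863 + 1.5136) = 1/50.377 = 0.01985
[CO2*] = α₀ × DIC = 0.01985 × 2.09 = 0.04149 mmol/kg
pCO2 = [CO2*]/KH = 4.149×10^-5 / 2.630×10^-2 = 1580 μatm

pCO2 = 1580 μatm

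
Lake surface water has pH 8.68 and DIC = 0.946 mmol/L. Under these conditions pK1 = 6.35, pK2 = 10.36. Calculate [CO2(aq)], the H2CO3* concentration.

α₀ = 1 / (1 + K1/[H⁺] + K1K2/[H⁺]²) = 1 / (1 + 10^+2.33 + 10^+0.65)
   = 1 / (1 + 213.80 + 4.4668) = 1/219.26 = 0.004561
[CO2*] = α₀ × DIC = 0.004561 × 0.946 = 0.00431 mmol/L = 4.31 μmol/L

[CO2*] = 4.31 μmol/L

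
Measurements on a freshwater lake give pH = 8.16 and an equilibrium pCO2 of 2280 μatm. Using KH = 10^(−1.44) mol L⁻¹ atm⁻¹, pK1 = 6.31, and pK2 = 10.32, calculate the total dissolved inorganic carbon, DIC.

[CO2*] = KH · pCO2 = 10^(−1.44) × 2280×10^-6 = 8.278×10^-5 mol/L
α₀ = 1/(1 + K1/[H⁺] + K1K2/[H⁺]²) = 1/(1 + 10^+1.85 + 10^-0.31) = 0.01383
DIC = [CO2*]/α₀ = 8.278×10^-5 / 0.01383 = 5.98 mmol/L

DIC = 5.98 mmol/L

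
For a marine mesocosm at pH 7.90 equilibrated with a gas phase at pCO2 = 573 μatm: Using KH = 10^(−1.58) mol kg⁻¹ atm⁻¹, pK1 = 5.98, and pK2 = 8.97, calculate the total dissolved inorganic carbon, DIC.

[CO2*] = KH · pCO2 = 10^(−1.58) × 573×10^-6 = 1.507×10^-5 mol/kg
α₀ = 1/(1 + K1/[H⁺] + K1K2/[H⁺]²) = 1/(1 + 10^+1.92 + 10^+0.85) = 0.01096
DIC = [CO2*]/α₀ = 1.507×10^-5 / 0.01096 = 1.38 mmol/kg

DIC = 1.38 mmol/kg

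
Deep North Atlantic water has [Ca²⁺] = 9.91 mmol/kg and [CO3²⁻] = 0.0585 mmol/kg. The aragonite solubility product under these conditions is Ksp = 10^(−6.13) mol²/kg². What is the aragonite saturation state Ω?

Ksp = 10^(−6.13) = 7.413×10^-7
Ω = [Ca²⁺][CO3²⁻]/Ksp = (9.91×10^-3)(0.0585×10^-3) / 7.413×10^-7 = 0.782

Ω = 0.782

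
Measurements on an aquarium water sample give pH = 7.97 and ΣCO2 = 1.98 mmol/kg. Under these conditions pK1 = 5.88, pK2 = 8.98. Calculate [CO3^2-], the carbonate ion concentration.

[CO3²⁻] = 0.175 mmol/kg

α₂ = 1 / (1 + [H⁺]/K2 + [H⁺]²/(K1K2)) = 1 / (1 + 10^+1.01 + 10^-1.08)
   = 1 / (1 + 10.233 + 0.083176) = 1/11.316 = 0.08837
[CO3²⁻] = α₂ × DIC = 0.08837 × 1.98 = 0.175 mmol/kg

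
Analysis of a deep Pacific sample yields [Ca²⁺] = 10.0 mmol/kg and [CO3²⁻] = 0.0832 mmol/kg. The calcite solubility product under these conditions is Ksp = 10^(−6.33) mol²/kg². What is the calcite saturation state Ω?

Ω = 1.78

Ksp = 10^(−6.33) = 4.677×10^-7
Ω = [Ca²⁺][CO3²⁻]/Ksp = (10.0×10^-3)(0.0832×10^-3) / 4.677×10^-7 = 1.78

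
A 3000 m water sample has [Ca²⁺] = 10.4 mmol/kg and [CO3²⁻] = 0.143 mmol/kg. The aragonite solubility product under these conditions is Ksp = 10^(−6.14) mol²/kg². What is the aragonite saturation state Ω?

Ksp = 10^(−6.14) = 7.244×10^-7
Ω = [Ca²⁺][CO3²⁻]/Ksp = (10.4×10^-3)(0.143×10^-3) / 7.244×10^-7 = 2.05

Ω = 2.05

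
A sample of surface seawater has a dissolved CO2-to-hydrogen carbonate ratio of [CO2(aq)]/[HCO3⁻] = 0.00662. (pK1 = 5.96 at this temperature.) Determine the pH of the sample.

From K1 = [H⁺][HCO3⁻]/[CO2(aq)]:  pH = pK1 − log₁₀([CO2(aq)]/[HCO3⁻])
log₁₀(0.00662) = -2.179
pH = 5.96 − (-2.179) = 8.14

pH = 8.14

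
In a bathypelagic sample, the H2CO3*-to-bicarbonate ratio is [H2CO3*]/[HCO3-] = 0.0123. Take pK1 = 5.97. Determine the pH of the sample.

From K1 = [H⁺][HCO3-]/[H2CO3*]:  pH = pK1 − log₁₀([H2CO3*]/[HCO3-])
log₁₀(0.0123) = -1.910
pH = 5.97 − (-1.910) = 7.88

pH = 7.88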